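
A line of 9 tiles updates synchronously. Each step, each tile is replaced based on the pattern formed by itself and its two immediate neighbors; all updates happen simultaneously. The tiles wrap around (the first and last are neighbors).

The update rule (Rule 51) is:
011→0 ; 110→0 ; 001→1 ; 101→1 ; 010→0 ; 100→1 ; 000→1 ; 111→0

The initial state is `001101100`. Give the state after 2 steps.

001101100

110010011
001101100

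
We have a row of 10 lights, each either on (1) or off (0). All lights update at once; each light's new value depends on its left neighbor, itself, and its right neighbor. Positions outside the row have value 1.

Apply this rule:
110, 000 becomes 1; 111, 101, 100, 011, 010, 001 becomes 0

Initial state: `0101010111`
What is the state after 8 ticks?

0110000010

0000000000
0111111110
0000000010
0111111000
0000001010
0111100000
0000101110
0110000010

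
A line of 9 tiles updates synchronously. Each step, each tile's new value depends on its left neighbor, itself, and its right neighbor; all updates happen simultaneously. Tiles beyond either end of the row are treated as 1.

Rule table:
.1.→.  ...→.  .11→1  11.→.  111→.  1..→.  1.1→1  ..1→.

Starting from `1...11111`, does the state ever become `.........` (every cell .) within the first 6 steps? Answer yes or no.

yes

....1....
.........
all cells are . at step 2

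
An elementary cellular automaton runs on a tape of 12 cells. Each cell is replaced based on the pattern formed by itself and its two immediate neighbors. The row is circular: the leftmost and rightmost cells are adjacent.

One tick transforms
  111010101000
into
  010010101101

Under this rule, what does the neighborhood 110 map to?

At position 2 the neighborhood is 110; the next row has 0 there.

0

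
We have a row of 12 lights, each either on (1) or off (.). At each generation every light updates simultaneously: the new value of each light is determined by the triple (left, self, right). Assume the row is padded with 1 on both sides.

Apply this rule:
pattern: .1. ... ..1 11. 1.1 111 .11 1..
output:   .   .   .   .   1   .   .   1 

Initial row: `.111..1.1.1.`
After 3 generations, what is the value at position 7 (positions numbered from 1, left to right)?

1

1...1..1.1.1
.1...1..1.1.
1.1...1..1.1
position 7 holds 1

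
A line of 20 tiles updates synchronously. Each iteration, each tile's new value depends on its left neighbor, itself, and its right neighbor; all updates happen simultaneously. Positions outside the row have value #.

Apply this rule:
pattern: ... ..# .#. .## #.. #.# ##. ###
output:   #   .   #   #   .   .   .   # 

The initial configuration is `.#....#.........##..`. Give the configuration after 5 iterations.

.#.##.#.#######.#...
.#.#..#.######..#.#.
.#.#..#.#####...#.#.
.#.#..#.####..#.#.#.
.#.#..#.###...#.#.#.

.#.#..#.###...#.#.#.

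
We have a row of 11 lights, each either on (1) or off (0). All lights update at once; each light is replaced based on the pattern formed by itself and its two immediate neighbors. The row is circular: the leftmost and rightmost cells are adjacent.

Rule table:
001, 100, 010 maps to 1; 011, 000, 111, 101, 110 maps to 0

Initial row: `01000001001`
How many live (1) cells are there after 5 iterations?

01100011111
00010100000
00110110000
01000001000
11100011100
count of 1: 6

6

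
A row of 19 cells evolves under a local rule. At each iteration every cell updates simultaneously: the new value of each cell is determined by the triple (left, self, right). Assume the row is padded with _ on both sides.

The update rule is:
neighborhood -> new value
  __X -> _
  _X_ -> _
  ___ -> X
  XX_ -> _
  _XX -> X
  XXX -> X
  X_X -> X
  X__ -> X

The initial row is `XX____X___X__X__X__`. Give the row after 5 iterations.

__X_X_X_X_X_X__X__X

iteration 1: X_XXX__XX__X__X__XX
iteration 2: _XXX_X_X_X__X__X_X_
iteration 3: _XX_X_X_X_X__X__X_X
iteration 4: _X_X_X_X_X_X__X__X_
iteration 5: __X_X_X_X_X_X__X__X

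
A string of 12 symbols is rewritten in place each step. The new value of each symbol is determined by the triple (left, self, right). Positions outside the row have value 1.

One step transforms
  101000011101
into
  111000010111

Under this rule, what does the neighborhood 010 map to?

1

At position 2 the neighborhood is 010; the next row has 1 there.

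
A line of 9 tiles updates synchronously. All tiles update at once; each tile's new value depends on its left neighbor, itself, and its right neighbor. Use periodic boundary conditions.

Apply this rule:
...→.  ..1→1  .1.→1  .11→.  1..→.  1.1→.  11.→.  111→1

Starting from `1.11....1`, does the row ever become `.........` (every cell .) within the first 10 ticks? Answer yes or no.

no

.......1.
......11.
.....1...
....11...
...1.....
..11.....
.1.......
11.......
........1
.......11
tick 10 is .......11, still not uniform .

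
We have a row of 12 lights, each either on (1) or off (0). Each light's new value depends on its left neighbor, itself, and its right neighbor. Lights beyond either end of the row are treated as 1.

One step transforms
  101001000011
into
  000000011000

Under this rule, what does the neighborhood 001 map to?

At position 4 the neighborhood is 001; the next row has 0 there.

0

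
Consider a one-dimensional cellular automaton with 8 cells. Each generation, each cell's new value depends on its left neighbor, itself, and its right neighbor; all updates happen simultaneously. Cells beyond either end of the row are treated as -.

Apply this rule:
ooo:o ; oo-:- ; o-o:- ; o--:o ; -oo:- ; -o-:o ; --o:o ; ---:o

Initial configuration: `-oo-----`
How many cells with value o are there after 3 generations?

generation 1: o--ooooo
generation 2: ooo-ooo-
generation 3: -o---o-o
count of o: 3

3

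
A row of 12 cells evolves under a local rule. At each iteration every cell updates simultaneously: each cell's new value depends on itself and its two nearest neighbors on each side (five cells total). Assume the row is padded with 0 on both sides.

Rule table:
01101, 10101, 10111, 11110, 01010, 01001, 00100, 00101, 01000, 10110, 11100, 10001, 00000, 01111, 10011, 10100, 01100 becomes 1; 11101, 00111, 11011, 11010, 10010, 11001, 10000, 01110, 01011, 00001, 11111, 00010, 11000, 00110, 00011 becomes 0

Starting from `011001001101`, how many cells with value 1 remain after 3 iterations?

2

001001110101
001110000111
000010000001
count of 1: 2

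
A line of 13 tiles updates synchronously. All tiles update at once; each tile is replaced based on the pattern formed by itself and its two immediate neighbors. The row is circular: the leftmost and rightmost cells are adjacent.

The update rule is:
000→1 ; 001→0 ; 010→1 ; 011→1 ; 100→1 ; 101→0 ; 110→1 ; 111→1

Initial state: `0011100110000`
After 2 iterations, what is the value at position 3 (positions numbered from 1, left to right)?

1011110111111
1011110111111
position 3 holds 1

1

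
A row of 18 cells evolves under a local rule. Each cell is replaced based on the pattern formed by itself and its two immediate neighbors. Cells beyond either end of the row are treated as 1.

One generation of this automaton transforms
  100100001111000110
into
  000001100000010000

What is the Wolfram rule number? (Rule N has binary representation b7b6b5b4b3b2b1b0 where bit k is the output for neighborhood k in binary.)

position 9: 111 → 0  (bit 7 = 0)
position 0: 110 → 0  (bit 6 = 0)
position 17: 101 → 0  (bit 5 = 0)
position 1: 100 → 0  (bit 4 = 0)
position 8: 011 → 0  (bit 3 = 0)
position 3: 010 → 0  (bit 2 = 0)
position 2: 001 → 0  (bit 1 = 0)
position 5: 000 → 1  (bit 0 = 1)
bits b7..b0 = 00000001 = 1

1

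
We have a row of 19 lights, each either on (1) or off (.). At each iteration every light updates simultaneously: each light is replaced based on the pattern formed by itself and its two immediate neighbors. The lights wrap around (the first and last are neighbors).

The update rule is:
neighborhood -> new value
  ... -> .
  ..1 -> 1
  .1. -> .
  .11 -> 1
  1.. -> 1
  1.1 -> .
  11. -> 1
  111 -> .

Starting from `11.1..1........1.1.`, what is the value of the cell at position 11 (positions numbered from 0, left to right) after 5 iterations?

iteration 1: 11..11.1......1....
iteration 2: 111111..1....1.1..1
iteration 3: .....111.1..1...111
iteration 4: 1...11.1..11.1.11.1
iteration 5: 11.111..1111...11.1
position 11 holds 1

1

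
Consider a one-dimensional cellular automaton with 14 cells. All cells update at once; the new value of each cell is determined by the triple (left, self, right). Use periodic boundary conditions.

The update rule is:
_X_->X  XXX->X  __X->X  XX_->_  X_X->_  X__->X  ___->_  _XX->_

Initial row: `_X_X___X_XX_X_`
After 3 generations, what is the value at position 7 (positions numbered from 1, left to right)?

_

XX_XX_XX____XX
X_______X__X_X
_X_____XXXXX__
position 7 holds _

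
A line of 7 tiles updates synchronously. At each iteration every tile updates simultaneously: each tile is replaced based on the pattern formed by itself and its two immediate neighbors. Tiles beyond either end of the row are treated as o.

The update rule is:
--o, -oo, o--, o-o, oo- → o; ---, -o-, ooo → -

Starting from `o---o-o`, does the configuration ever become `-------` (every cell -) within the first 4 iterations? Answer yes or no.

oo-o-oo
-oo-oo-
ooooooo
-------
all cells are - at iteration 4

yes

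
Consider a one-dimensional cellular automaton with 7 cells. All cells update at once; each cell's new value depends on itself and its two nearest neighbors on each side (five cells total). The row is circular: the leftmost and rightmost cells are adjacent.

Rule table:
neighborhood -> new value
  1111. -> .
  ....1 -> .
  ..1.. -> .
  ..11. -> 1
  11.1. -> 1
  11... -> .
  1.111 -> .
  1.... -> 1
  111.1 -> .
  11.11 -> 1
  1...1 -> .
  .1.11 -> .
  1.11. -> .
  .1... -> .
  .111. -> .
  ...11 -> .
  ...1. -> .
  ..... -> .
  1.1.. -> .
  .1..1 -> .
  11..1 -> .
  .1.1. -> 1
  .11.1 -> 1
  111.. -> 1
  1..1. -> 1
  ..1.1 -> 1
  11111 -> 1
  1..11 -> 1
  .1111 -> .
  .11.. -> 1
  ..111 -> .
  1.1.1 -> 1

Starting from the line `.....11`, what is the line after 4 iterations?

11..1..

.1...11
1....11
1.1....
11..1..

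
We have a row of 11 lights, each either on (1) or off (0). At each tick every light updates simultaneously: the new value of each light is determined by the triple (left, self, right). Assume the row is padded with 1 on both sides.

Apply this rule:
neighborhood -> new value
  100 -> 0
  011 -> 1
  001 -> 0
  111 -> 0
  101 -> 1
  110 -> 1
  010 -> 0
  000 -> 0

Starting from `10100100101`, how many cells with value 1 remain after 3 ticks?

2

tick 1: 11000000011
tick 2: 01000000010
tick 3: 10000000001
count of 1: 2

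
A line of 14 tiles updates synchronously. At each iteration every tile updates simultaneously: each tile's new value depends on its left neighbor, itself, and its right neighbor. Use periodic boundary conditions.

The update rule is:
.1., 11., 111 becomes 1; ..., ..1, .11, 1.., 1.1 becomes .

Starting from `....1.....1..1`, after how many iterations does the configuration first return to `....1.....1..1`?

....1.....1..1

1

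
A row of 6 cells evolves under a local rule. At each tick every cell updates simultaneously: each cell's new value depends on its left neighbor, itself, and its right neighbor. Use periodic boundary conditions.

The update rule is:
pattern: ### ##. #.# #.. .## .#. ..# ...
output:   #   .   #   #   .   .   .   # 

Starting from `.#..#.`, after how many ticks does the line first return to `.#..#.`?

3

tick 1: ..#..#
tick 2: #..#..
tick 3: .#..#.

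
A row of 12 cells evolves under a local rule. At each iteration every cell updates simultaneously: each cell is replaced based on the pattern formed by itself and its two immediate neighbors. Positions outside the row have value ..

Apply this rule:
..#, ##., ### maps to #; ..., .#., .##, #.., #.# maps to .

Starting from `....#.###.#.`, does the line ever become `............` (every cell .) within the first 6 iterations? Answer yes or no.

no

...#...##...
..#...#.#...
.#...#......
#...#.......
...#........
..#.........
iteration 6 is ..#........., still not uniform .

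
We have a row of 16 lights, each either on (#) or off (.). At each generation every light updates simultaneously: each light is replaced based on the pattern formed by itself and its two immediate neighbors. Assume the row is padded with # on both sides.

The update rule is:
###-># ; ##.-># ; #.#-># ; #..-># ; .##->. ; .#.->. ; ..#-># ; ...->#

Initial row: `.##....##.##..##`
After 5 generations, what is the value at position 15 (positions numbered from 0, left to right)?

#

generation 1: #.#####.##.###.#
generation 2: ##.#####.##.###.
generation 3: ###.#####.##.###
generation 4: ####.#####.##.##
generation 5: #####.#####.##.#
position 15 holds #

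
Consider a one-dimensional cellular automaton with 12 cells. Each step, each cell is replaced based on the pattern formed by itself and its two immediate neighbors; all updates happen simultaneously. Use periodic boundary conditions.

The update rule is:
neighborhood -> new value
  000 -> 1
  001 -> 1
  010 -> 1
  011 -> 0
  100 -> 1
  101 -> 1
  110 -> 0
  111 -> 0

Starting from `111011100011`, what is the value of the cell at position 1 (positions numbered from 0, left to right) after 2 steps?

1

000100011100
111111100011
position 1 holds 1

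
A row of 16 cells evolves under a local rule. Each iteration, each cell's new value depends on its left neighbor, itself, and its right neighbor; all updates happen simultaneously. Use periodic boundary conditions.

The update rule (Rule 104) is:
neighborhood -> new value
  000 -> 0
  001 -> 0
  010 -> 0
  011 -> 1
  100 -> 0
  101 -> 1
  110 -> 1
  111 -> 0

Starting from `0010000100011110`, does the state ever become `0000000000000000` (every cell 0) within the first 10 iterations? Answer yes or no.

0000000000010010
0000000000000000
all cells are 0 at iteration 2

yes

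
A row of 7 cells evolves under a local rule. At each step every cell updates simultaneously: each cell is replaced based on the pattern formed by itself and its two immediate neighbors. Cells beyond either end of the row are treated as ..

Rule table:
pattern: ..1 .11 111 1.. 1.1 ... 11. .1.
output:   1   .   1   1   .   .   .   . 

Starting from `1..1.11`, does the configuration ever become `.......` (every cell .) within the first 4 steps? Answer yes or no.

step 1: .11....
step 2: 1..1...
step 3: .11.1..
step 4: 1....1.
step 4 is 1....1., still not uniform .

no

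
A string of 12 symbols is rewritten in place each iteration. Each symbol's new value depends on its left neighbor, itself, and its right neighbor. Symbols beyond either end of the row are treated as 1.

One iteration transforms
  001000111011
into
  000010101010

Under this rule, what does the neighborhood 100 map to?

0

At position 0 the neighborhood is 100; the next row has 0 there.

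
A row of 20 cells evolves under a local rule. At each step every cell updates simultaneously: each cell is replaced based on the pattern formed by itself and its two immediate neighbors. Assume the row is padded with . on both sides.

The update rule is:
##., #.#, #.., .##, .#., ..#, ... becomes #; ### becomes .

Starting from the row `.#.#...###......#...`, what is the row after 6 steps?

#......###.........#

########.###########
#......###.........#
########.###########  (repeats step 1; period 2)
step 6: #......###.........#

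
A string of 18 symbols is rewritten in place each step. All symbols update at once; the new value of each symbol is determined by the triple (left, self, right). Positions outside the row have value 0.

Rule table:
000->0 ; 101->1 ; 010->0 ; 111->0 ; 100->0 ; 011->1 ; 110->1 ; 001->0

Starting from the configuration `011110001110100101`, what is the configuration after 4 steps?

000000000010000000

010010001011000010
000000000111000000
000000000101000000
000000000010000000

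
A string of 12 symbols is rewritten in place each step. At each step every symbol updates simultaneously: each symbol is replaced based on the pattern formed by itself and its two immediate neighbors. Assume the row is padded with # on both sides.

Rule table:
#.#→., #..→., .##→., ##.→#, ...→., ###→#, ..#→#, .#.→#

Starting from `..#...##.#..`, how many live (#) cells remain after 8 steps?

5

step 1: .##..#.#.#.#
step 2: ..#.##.#.#..
step 3: .##..#.#.#.#  (repeats step 1; period 2)
step 8: ..#.##.#.#..
count of #: 5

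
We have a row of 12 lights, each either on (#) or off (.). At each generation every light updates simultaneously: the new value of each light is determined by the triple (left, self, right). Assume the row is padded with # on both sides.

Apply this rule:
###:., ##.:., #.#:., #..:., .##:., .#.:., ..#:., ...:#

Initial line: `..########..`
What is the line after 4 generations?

.##########.

............
.##########.
............  (repeats generation 1; period 2)
generation 4: .##########.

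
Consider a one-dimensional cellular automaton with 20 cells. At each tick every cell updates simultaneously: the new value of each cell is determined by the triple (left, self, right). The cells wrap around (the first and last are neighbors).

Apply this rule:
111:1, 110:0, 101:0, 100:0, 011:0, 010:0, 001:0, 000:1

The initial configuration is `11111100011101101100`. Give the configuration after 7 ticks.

01111001001000000000
00110000000011111111
00000111111001111110
11110011110000111100
01100001100110011000
00001100000000000011
01100001111111111000

01100001111111111000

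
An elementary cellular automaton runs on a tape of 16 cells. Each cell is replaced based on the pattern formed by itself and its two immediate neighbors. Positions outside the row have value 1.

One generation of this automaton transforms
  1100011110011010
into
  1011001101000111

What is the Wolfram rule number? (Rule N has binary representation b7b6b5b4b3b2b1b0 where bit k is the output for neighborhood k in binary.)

181

position 0: 111 → 1  (bit 7 = 1)
position 1: 110 → 0  (bit 6 = 0)
position 13: 101 → 1  (bit 5 = 1)
position 2: 100 → 1  (bit 4 = 1)
position 5: 011 → 0  (bit 3 = 0)
position 14: 010 → 1  (bit 2 = 1)
position 4: 001 → 0  (bit 1 = 0)
position 3: 000 → 1  (bit 0 = 1)
bits b7..b0 = 10110101 = 181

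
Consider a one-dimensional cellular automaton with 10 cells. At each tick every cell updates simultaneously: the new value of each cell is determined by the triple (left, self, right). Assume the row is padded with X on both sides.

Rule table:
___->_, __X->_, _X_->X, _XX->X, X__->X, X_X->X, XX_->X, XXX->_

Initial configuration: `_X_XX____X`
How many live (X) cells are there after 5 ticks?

XXXXXX___X
_____XX__X
X____XXX_X
XX___X_XXX
_XX__XXX__
count of X: 5

5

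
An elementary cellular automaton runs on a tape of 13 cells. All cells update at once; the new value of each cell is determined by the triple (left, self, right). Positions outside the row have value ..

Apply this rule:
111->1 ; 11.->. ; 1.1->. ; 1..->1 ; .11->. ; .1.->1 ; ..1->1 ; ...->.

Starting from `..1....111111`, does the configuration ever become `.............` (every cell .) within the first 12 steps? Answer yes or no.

step 1: .111..1.1111.
step 2: 1.1.111..11.1
step 3: 1.1..1.11...1
step 4: 1.1111...1.11
step 5: 1..11.1.11...
step 6: 111...1...1..
step 7: .1.1.111.111.
step 8: 11.1..1...1.1
step 9: ...11111.11.1
step 10: ..1.111.....1
step 11: .11..1.1...11
step 12: 1..111.11.1..
step 12 is 1..111.11.1.., still not uniform .

no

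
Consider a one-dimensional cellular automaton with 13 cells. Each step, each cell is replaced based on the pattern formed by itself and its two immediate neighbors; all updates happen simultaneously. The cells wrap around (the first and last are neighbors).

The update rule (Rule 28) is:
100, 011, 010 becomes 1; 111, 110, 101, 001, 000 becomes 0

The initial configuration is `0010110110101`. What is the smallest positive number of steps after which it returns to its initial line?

2

step 1: 1010100100101
step 2: 0010110110101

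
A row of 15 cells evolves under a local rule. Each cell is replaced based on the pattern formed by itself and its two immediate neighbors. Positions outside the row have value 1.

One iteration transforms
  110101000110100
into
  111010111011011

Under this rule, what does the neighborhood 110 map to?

At position 1 the neighborhood is 110; the next row has 1 there.

1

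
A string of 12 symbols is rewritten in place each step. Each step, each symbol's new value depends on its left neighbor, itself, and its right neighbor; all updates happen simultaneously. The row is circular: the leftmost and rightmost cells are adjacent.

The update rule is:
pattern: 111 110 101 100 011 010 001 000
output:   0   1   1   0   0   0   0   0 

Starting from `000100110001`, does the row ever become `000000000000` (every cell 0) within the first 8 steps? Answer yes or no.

yes

000000010000
000000000000
all cells are 0 at step 2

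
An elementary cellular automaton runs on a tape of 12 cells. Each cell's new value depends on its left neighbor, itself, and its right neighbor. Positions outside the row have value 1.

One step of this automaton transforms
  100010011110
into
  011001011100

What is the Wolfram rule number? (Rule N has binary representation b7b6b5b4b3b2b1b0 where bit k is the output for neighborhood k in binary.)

position 8: 111 → 1  (bit 7 = 1)
position 0: 110 → 0  (bit 6 = 0)
position 11: 101 → 0  (bit 5 = 0)
position 1: 100 → 1  (bit 4 = 1)
position 7: 011 → 1  (bit 3 = 1)
position 4: 010 → 0  (bit 2 = 0)
position 3: 001 → 0  (bit 1 = 0)
position 2: 000 → 1  (bit 0 = 1)
bits b7..b0 = 10011001 = 153

153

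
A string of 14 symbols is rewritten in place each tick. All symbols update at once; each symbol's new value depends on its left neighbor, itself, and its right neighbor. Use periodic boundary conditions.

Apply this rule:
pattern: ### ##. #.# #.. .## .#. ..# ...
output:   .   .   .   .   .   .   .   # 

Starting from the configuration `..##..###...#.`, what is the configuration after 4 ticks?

#.........#...
..#######...#.
#.........#...  (repeats tick 1; period 2)
tick 4: ..#######...#.

..#######...#.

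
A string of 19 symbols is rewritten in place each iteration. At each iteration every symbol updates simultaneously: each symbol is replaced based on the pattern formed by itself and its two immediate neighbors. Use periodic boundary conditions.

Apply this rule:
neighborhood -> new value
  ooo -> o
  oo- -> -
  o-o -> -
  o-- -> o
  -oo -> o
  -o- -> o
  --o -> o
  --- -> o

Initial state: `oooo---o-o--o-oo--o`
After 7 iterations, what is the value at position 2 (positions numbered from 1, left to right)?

o

ooo-oooo-oooo-o-ooo
oo--ooo--ooo--o-ooo
o-oooo-oooo-ooo-ooo
--ooo--ooo--oo--ooo
oooo-oooo-ooo-oooo-
ooo--ooo--oo--ooo--
oo-oooo-ooo-oooo-oo
position 2 holds o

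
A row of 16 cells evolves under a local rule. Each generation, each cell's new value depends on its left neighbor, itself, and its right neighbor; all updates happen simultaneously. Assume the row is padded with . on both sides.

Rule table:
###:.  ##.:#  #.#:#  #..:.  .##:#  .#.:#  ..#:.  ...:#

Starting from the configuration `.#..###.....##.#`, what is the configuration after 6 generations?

.#..#.#.###.####
.#..#####.###..#
.#..#...###.#..#
.#..#.#.#.###..#
.#..#######.#..#
.#..#.....###..#

.#..#.....###..#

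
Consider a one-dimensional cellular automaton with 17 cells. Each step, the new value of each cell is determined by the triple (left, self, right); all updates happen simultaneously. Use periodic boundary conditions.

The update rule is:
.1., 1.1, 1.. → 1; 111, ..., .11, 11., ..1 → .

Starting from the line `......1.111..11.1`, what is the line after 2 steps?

.1......1..11....

1.....11...1...11
.1......1..11....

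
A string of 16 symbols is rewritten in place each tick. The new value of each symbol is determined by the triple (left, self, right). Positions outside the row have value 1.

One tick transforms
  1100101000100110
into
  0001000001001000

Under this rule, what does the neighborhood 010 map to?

At position 4 the neighborhood is 010; the next row has 0 there.

0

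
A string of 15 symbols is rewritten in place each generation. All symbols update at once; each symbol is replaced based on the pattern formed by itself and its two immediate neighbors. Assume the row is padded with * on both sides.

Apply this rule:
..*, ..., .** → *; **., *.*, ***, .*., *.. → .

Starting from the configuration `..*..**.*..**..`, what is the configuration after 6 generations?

.***...**..****

.*..**....**..*
...**..****..**
.***..**....**.
.*...**..****..
...***..**....*
.***...**..****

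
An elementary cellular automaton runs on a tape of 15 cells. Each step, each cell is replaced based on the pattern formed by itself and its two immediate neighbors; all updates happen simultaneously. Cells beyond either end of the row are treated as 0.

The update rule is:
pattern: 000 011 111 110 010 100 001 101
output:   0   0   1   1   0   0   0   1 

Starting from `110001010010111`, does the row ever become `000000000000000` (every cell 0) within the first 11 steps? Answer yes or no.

010000100001011
000000000000101
000000000000010
000000000000000
all cells are 0 at step 4

yes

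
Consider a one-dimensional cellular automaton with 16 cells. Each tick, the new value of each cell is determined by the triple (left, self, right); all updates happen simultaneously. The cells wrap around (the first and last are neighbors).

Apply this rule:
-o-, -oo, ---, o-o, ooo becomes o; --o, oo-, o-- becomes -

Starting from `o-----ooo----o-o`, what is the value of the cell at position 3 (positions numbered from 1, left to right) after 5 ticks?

o

--ooo-oo--oo-ooo
--oo-oo---o-ooo-
o-o-oo--o-oooo--
ooooo---ooooo---
oooo--o-oooo--o-
position 3 holds o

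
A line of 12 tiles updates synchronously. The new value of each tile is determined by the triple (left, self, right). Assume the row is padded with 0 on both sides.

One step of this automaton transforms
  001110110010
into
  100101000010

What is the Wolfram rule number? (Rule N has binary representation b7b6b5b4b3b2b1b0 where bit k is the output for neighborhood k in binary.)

165

position 3: 111 → 1  (bit 7 = 1)
position 4: 110 → 0  (bit 6 = 0)
position 5: 101 → 1  (bit 5 = 1)
position 8: 100 → 0  (bit 4 = 0)
position 2: 011 → 0  (bit 3 = 0)
position 10: 010 → 1  (bit 2 = 1)
position 1: 001 → 0  (bit 1 = 0)
position 0: 000 → 1  (bit 0 = 1)
bits b7..b0 = 10100101 = 165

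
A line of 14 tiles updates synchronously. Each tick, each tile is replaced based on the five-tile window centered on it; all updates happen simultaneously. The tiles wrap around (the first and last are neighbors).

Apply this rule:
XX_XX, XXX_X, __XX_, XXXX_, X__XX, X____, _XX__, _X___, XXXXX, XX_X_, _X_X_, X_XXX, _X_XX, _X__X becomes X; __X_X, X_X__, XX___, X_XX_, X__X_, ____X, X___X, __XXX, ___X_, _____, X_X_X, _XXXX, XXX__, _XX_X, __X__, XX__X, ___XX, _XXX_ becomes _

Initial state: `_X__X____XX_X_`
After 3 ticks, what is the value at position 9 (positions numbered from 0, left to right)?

__X__XX__X_X_X
X__XXXX___X_X_
_XX__X_____X_X
position 9 holds _

_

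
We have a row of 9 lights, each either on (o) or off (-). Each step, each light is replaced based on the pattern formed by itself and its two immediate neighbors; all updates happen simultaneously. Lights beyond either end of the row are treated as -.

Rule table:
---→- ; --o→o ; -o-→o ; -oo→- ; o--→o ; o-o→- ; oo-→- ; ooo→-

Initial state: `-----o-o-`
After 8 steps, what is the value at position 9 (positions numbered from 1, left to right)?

-

----oo-oo
---o-----
--ooo----
-o---o---
ooo-ooo--
-------o-
------ooo
-----o---
position 9 holds -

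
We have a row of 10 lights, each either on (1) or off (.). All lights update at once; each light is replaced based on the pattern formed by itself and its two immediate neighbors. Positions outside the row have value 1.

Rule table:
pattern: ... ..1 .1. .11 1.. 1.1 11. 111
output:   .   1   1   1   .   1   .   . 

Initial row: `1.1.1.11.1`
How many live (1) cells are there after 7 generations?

.111111.11
11.....11.
......11.1
.....11.11
....11.11.
...11.11.1
..11.11.11
count of 1: 6

6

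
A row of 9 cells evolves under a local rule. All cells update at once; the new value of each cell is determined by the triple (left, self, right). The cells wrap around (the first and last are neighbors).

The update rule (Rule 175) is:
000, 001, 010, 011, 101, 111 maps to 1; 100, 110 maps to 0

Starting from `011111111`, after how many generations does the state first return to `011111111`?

9

111111110
111111101
111111011
111110111
111101111
111011111
110111111
101111111
011111111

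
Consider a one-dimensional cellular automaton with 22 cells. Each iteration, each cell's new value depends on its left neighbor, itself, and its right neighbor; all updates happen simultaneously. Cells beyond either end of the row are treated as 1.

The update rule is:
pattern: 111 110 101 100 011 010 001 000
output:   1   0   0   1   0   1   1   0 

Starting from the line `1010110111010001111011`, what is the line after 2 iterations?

iteration 1: 0010000010011010110001
iteration 2: 1111000111100010001010

1111000111100010001010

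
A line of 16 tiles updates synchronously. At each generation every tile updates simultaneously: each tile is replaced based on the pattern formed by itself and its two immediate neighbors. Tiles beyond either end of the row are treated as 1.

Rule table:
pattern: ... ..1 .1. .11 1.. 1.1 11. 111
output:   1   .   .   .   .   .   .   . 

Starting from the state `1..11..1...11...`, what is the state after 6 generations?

.1111111...11...

.........1....1.
.1111111...11...
.........1....1.  (repeats generation 1; period 2)
generation 6: .1111111...11...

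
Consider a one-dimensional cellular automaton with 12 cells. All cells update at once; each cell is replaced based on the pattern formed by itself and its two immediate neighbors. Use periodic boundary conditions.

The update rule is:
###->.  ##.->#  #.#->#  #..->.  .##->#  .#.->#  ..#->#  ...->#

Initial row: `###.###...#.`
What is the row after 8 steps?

step 1: #.###.#.####
step 2: ###.#####...
step 3: #.###...#.##
step 4: ###.#.#####.
step 5: #.#####...##
step 6: ###...#.###.
step 7: #.#.#####.##
step 8: #####...###.

#####...###.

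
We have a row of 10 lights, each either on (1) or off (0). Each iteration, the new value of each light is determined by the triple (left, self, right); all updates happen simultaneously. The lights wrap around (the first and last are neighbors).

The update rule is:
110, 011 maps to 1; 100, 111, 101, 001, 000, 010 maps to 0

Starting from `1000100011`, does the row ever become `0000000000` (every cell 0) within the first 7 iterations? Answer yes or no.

yes

1000000010
0000000000
all cells are 0 at iteration 2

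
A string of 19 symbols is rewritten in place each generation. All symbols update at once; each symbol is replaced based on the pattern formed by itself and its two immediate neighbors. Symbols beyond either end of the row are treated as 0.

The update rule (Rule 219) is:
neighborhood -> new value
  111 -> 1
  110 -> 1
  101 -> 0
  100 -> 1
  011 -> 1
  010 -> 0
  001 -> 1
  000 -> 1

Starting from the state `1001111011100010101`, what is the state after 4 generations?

0111111011111100000
1111111011111111111
1111111011111111111  (fixed point — unchanged through generation 4)

1111111011111111111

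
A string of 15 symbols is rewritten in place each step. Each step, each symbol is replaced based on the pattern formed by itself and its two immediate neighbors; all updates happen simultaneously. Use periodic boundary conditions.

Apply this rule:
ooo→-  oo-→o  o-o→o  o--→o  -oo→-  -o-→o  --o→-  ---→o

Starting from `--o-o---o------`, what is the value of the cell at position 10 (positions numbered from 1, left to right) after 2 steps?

-

o-ooooo-ooooooo
oo----oo-------
position 10 holds -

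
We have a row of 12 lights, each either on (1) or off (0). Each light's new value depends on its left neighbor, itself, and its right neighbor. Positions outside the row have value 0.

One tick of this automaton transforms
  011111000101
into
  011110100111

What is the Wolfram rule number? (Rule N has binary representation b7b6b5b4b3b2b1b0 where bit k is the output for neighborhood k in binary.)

position 2: 111 → 1  (bit 7 = 1)
position 5: 110 → 0  (bit 6 = 0)
position 10: 101 → 1  (bit 5 = 1)
position 6: 100 → 1  (bit 4 = 1)
position 1: 011 → 1  (bit 3 = 1)
position 9: 010 → 1  (bit 2 = 1)
position 0: 001 → 0  (bit 1 = 0)
position 7: 000 → 0  (bit 0 = 0)
bits b7..b0 = 10111100 = 188

188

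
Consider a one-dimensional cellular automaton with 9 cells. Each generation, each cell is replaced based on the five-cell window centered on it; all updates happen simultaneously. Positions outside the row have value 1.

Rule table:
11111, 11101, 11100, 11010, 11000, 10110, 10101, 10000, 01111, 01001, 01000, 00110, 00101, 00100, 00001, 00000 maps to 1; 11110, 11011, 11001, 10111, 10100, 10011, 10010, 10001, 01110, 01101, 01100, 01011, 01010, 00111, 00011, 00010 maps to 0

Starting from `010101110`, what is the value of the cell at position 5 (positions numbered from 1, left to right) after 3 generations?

0

generation 1: 110100010
generation 2: 011010010
generation 3: 010101010
position 5 holds 0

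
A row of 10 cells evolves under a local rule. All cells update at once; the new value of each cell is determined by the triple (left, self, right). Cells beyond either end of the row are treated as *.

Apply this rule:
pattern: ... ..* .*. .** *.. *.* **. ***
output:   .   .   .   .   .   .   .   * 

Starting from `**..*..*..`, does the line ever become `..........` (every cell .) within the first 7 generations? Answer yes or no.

generation 1: *.........
generation 2: ..........
all cells are . at generation 2

yes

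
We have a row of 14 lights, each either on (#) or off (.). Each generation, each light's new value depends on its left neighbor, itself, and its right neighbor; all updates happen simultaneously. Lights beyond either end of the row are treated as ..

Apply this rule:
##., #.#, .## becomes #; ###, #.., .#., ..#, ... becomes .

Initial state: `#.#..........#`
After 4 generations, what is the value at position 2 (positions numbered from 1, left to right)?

.#............
..............
..............  (fixed point — unchanged through generation 4)
position 2 holds .

.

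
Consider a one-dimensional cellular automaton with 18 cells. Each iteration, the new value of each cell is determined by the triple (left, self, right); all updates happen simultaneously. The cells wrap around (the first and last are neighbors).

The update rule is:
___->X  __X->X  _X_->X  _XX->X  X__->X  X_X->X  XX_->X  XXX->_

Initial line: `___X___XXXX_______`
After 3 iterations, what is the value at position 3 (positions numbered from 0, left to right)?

XXXXXXXX__XXXXXXXX
_______XXXX_______
XXXXXXXX__XXXXXXXX
position 3 holds X

X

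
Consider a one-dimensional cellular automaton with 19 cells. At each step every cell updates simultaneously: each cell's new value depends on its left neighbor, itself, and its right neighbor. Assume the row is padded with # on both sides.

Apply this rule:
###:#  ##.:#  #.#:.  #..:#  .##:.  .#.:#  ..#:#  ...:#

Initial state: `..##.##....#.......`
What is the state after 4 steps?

##.#..#############
##.###.############
##..##..###########
####.###.##########

####.###.##########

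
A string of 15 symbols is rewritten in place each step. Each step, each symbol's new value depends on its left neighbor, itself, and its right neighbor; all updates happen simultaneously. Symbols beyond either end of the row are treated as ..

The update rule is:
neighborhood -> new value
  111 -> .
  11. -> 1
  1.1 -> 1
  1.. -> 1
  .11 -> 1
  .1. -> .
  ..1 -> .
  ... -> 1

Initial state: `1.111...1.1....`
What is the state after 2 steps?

.1111.11..11..1

step 1: .11.111..1.1111
step 2: .1111.11..11..1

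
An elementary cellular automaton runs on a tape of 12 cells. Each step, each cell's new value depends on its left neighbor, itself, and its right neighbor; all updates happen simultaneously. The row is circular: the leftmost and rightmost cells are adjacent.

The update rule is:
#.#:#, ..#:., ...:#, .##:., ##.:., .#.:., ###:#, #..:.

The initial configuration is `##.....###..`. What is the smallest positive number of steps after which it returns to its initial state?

36

step 1: ...###..#...
step 2: ##..#.....##
step 3: #.....###..#
step 4: ..###..#....
step 5: #..#.....###
step 6: .....###..##
step 7: .###..#.....
step 8: ..#.....####
step 9: ....###..##.
step 10: ###..#......
step 11: .#.....####.
step 12: ...###..##..
step 13: ##..#......#
step 14: #.....####..
step 15: ..###..##...
step 16: #..#......##
step 17: .....####..#
step 18: .###..##....
step 19: ..#......###
step 20: ....####..#.
step 21: ###..##.....
step 22: .#......###.
step 23: ...####..#..
step 24: ##..##.....#
step 25: #......###..
step 26: ..####..#...
step 27: #..##.....##
step 28: ......###..#
step 29: .####..#....
step 30: ..##.....###
step 31: .....###..#.
step 32: ####..#.....
step 33: .##.....###.
step 34: ....###..#..
step 35: ###..#.....#
step 36: ##.....###..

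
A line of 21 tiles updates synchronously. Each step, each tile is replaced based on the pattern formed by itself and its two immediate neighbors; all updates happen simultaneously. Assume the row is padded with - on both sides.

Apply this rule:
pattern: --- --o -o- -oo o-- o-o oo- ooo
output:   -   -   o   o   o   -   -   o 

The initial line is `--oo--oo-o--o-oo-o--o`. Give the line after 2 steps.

--o-o-oo-o--o-oo-o--o

--o-o-o--oo-o-o--oo-o
--o-o-oo-o--o-oo-o--o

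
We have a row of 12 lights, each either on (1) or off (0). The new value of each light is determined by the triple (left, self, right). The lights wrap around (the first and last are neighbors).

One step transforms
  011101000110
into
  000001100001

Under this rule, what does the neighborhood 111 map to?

At position 2 the neighborhood is 111; the next row has 0 there.

0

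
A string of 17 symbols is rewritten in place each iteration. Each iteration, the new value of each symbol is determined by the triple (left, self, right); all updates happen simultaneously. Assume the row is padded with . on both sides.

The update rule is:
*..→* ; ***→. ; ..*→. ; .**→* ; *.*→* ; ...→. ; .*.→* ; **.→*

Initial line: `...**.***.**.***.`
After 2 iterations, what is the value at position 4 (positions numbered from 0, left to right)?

.

...****.******.**
...*..***....****
position 4 holds .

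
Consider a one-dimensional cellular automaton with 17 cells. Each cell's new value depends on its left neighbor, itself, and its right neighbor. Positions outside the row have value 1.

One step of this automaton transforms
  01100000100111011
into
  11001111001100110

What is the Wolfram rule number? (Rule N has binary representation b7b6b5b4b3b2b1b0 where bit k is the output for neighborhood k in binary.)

43

position 12: 111 → 0  (bit 7 = 0)
position 2: 110 → 0  (bit 6 = 0)
position 0: 101 → 1  (bit 5 = 1)
position 3: 100 → 0  (bit 4 = 0)
position 1: 011 → 1  (bit 3 = 1)
position 8: 010 → 0  (bit 2 = 0)
position 7: 001 → 1  (bit 1 = 1)
position 4: 000 → 1  (bit 0 = 1)
bits b7..b0 = 00101011 = 43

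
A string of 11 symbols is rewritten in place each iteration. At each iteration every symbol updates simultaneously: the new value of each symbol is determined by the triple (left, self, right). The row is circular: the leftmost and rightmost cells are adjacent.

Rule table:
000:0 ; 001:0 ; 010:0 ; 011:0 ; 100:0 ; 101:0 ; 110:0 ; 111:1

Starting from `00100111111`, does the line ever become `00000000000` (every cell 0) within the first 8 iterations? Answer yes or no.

yes

iteration 1: 00000011110
iteration 2: 00000001100
iteration 3: 00000000000
all cells are 0 at iteration 3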